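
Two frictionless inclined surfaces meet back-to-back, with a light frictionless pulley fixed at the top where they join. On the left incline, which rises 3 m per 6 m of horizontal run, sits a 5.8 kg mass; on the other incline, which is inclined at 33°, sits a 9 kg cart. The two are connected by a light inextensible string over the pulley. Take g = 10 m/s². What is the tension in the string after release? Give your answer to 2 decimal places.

Resolve each weight along its own incline: the 5.8 kg mass has component 5.8 × 10 × sin 26.57° = 25.938 N down its slope, and the 9 kg mass has 9 × 10 × sin 33° = 49.018 N down its slope.
The 9 kg side's 49.018 N exceeds the other side's 25.938 N, so that mass slides down and the 5.8 kg mass slides up. Taking that direction as positive, Newton's second law for the whole system gives 49.018 − 25.938 = (5.8 + 9) a, so a = 23.080 / 14.8 = 1.5595 m/s².
For the 5.8 kg mass (up-slope positive): T − 25.938 = 5.8 × 1.5595, so T = 34.983 N.

34.98 N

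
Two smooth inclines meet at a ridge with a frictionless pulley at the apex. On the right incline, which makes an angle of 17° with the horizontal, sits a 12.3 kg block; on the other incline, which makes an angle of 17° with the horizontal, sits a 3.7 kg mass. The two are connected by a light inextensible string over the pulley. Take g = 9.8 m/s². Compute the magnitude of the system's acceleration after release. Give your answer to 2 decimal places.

Resolve each weight along its own incline: the 12.3 kg mass has component 12.3 × 9.8 × sin 17° = 35.242 N down its slope, and the 3.7 kg mass has 3.7 × 9.8 × sin 17° = 10.601 N down its slope.
The 12.3 kg side's 35.242 N exceeds the other side's 10.601 N, so that mass slides down and the 3.7 kg mass slides up. Taking that direction as positive, Newton's second law for the whole system gives 35.242 − 10.601 = (12.3 + 3.7) a, so a = 24.641 / 16 = 1.5401 m/s².

1.54 m/s²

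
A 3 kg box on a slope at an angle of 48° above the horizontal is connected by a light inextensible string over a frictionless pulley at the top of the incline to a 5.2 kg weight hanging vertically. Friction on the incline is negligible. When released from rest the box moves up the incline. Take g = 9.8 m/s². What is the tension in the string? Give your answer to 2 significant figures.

32 N

For the box on the incline: the weight component along the slope is m₁g sin 48° = 3 × 9.8 × 0.7431 = 21.847 N and the normal force is N = m₁g cos 48° = 19.672 N.
Newton's second law for the box (up-slope positive): T − 21.847 = 3 a. For the hanging weight (downward positive): 5.2 × 9.8 − T = 5.2 a.
Adding the two equations eliminates T: 29.113 = 8.2 a, so a = 3.5504 m/s².
Then from the hanging weight's equation, T = 5.2 × (9.8 − 3.5504) = 32.498 N.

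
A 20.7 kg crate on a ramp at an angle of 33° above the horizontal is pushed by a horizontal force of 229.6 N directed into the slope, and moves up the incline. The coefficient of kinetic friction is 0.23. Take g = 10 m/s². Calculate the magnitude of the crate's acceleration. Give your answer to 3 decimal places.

0.538 m/s²

The horizontal push has components F cos 33° = 229.6 × 0.8387 = 192.566 N up the incline and F sin 33° = 229.6 × 0.5446 = 125.040 N pressing into the surface.
The normal force is therefore N = mg cos 33° + F sin 33° = 173.611 + 125.040 = 298.651 N, and kinetic friction down the slope is μN = 0.23 × 298.651 = 68.690 N.
Along the incline: F cos 33° − mg sin 33° − μN = ma, so 192.566 − 112.732 − 68.690 = 20.7 a, giving a = 0.5384 m/s².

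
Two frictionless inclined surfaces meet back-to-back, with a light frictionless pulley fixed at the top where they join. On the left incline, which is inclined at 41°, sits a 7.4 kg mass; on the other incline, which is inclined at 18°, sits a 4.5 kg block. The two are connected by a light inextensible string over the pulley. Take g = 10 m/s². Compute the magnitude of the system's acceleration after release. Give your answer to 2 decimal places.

2.91 m/s²

Resolve each weight along its own incline: the 7.4 kg mass has component 7.4 × 10 × sin 41° = 48.548 N down its slope, and the 4.5 kg mass has 4.5 × 10 × sin 18° = 13.906 N down its slope.
The 7.4 kg side's 48.548 N exceeds the other side's 13.906 N, so that mass slides down and the 4.5 kg mass slides up. Taking that direction as positive, Newton's second law for the whole system gives 48.548 − 13.906 = (7.4 + 4.5) a, so a = 34.642 / 11.9 = 2.9111 m/s².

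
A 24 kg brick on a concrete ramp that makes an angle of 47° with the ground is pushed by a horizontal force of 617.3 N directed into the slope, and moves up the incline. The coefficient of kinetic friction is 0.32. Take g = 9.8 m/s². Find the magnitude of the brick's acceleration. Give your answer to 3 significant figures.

2.22 m/s²

The horizontal push has components F cos 47° = 617.3 × 0.6820 = 420.999 N up the incline and F sin 47° = 617.3 × 0.7314 = 451.493 N pressing into the surface.
The normal force is therefore N = mg cos 47° + F sin 47° = 160.406 + 451.493 = 611.899 N, and kinetic friction down the slope is μN = 0.32 × 611.899 = 195.808 N.
Along the incline: F cos 47° − mg sin 47° − μN = ma, so 420.999 − 172.025 − 195.808 = 24 a, giving a = 2.2153 m/s².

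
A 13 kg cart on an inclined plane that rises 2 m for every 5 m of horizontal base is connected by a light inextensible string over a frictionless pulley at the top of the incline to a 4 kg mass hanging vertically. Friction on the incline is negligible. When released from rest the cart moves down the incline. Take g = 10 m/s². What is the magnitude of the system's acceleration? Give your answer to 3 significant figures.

0.487 m/s²

For the cart on the incline: the weight component along the slope is m₁g sin 21.80° = 13 × 10 × 0.3714 = 48.282 N and the normal force is N = m₁g cos 21.80° = 120.702 N.
Newton's second law for the cart (down-slope positive): 48.282 − T = 13 a. For the hanging mass (upward positive): T − 4 × 10 = 4 a.
Adding the two equations eliminates T: 8.282 = 17 a, so a = 0.4872 m/s².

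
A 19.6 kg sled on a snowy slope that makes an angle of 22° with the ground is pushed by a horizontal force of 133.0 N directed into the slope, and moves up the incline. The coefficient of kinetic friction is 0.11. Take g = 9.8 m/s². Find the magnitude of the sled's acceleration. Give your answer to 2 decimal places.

The horizontal push has components F cos 22° = 133.0 × 0.9272 = 123.318 N up the incline and F sin 22° = 133.0 × 0.3746 = 49.822 N pressing into the surface.
The normal force is therefore N = mg cos 22° + F sin 22° = 178.097 + 49.822 = 227.919 N, and kinetic friction down the slope is μN = 0.11 × 227.919 = 25.071 N.
Along the incline: F cos 22° − mg sin 22° − μN = ma, so 123.318 − 71.953 − 25.071 = 19.6 a, giving a = 1.3415 m/s².

1.34 m/s²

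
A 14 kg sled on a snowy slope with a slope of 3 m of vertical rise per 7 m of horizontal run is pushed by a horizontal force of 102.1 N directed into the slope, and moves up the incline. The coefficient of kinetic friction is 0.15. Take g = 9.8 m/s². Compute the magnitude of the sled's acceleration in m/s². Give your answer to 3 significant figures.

The horizontal push has components F cos 23.20° = 102.1 × 0.9191 = 93.840 N up the incline and F sin 23.20° = 102.1 × 0.3939 = 40.217 N pressing into the surface.
The normal force is therefore N = mg cos 23.20° + F sin 23.20° = 126.101 + 40.217 = 166.318 N, and kinetic friction down the slope is μN = 0.15 × 166.318 = 24.948 N.
Along the incline: F cos 23.20° − mg sin 23.20° − μN = ma, so 93.840 − 54.043 − 24.948 = 14 a, giving a = 1.0606 m/s².

1.06 m/s²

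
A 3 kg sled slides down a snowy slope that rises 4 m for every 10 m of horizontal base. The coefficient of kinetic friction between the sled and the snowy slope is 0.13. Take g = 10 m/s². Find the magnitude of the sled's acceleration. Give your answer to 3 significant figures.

Resolving the weight along the incline: the component pulling the sled down the slope is mg sin 21.80° = 3 × 10 × 0.3714 = 11.142 N, and the normal force is N = mg cos 21.80° = 3 × 10 × 0.9285 = 27.855 N.
Kinetic friction acts up the slope with magnitude f = μN = 0.13 × 27.855 = 3.621 N.
Net force along the incline is 11.142 − 3.621 = 7.521 N, so a = 7.521 / 3 = 2.5070 m/s².

2.51 m/s²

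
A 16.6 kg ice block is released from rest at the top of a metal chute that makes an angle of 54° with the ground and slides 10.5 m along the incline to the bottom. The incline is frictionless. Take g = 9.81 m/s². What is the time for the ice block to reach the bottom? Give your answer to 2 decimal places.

The weight component along the incline is mg sin 54° = 131.745 N and the normal force is N = mg cos 54° = 95.718 N.
With no friction, a = g sin 54° = 7.9365 m/s².
Starting from rest, L = ½at², so t = √(2L/a) = √(2 × 10.5 / 7.9365) = 1.6267 s.

1.63 s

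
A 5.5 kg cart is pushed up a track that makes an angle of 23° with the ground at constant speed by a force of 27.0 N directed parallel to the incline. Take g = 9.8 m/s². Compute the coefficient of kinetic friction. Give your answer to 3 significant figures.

At constant speed ΣF = 0 along the incline. The applied 27.0 N acts up the slope; the weight component mg sin 23° = 21.060 N and kinetic friction μN both act down the slope.
So 27.0 = 21.060 + μ × 49.615, giving μ = (27.0 − 21.060) / 49.615 = 0.1197.

0.120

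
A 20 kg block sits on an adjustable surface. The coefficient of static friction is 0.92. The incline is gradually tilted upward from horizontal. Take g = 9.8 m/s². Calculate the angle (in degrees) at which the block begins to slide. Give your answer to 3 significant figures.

42.6°

At the threshold of sliding, static friction is at its maximum μ_s N and exactly balances the weight component along the incline: mg sin θ = μ_s mg cos θ.
Hence tan θ = μ_s = 0.92, so θ = arctan(0.92) = 42.6141°.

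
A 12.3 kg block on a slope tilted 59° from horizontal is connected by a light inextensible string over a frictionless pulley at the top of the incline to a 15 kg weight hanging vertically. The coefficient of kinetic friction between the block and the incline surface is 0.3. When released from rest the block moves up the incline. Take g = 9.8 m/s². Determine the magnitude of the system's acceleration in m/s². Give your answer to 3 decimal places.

0.918 m/s²

For the block on the incline: the weight component along the slope is m₁g sin 59° = 12.3 × 9.8 × 0.8572 = 103.327 N and the normal force is N = m₁g cos 59° = 62.083 N.
Kinetic friction opposes the block's motion up the incline: f = μN = 0.3 × 62.083 = 18.625 N acting down the slope.
Newton's second law for the block (up-slope positive): T − 103.327 − 18.625 = 12.3 a. For the hanging weight (downward positive): 15 × 9.8 − T = 15 a.
Adding the two equations eliminates T: 25.048 = 27.3 a, so a = 0.9175 m/s².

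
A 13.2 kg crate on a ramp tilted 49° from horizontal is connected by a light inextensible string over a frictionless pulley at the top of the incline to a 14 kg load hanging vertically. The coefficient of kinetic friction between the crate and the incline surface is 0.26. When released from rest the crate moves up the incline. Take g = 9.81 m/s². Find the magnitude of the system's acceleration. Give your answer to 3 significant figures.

For the crate on the incline: the weight component along the slope is m₁g sin 49° = 13.2 × 9.81 × 0.7547 = 97.728 N and the normal force is N = m₁g cos 49° = 84.954 N.
Kinetic friction opposes the crate's motion up the incline: f = μN = 0.26 × 84.954 = 22.088 N acting down the slope.
Newton's second law for the crate (up-slope positive): T − 97.728 − 22.088 = 13.2 a. For the hanging load (downward positive): 14 × 9.81 − T = 14 a.
Adding the two equations eliminates T: 17.524 = 27.2 a, so a = 0.6443 m/s².

0.644 m/s²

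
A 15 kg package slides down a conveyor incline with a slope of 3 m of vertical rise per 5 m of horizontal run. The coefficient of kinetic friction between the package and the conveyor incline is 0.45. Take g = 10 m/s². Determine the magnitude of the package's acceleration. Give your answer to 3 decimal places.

Resolving the weight along the incline: the component pulling the package down the slope is mg sin 30.96° = 15 × 10 × 0.5145 = 77.175 N, and the normal force is N = mg cos 30.96° = 15 × 10 × 0.8575 = 128.625 N.
Kinetic friction acts up the slope with magnitude f = μN = 0.45 × 128.625 = 57.881 N.
Net force along the incline is 77.175 − 57.881 = 19.294 N, so a = 19.294 / 15 = 1.2863 m/s².

1.286 m/s²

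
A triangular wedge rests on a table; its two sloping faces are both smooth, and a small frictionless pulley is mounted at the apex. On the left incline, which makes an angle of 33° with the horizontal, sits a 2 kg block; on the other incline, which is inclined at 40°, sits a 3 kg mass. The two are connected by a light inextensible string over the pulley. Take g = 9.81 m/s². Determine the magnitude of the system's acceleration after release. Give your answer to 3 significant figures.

Resolve each weight along its own incline: the 2 kg mass has component 2 × 9.81 × sin 33° = 10.686 N down its slope, and the 3 kg mass has 3 × 9.81 × sin 40° = 18.917 N down its slope.
The 3 kg side's 18.917 N exceeds the other side's 10.686 N, so that mass slides down and the 2 kg mass slides up. Taking that direction as positive, Newton's second law for the whole system gives 18.917 − 10.686 = (2 + 3) a, so a = 8.231 / 5 = 1.6462 m/s².

1.65 m/s²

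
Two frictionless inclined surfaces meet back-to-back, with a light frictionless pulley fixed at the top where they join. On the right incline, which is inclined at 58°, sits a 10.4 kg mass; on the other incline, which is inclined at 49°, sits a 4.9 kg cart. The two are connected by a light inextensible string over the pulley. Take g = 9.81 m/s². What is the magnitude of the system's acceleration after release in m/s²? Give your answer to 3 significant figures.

3.28 m/s²

Resolve each weight along its own incline: the 10.4 kg mass has component 10.4 × 9.81 × sin 58° = 86.521 N down its slope, and the 4.9 kg mass has 4.9 × 9.81 × sin 49° = 36.278 N down its slope.
The 10.4 kg side's 86.521 N exceeds the other side's 36.278 N, so that mass slides down and the 4.9 kg mass slides up. Taking that direction as positive, Newton's second law for the whole system gives 86.521 − 36.278 = (10.4 + 4.9) a, so a = 50.243 / 15.3 = 3.2839 m/s².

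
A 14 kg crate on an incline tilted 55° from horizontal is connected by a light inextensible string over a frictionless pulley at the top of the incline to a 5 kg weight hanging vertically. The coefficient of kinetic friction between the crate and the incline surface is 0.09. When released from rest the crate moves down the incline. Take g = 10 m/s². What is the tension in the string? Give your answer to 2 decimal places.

For the crate on the incline: the weight component along the slope is m₁g sin 55° = 14 × 10 × 0.8192 = 114.688 N and the normal force is N = m₁g cos 55° = 80.301 N.
Kinetic friction opposes the crate's motion down the incline: f = μN = 0.09 × 80.301 = 7.227 N acting up the slope.
Newton's second law for the crate (down-slope positive): 114.688 − 7.227 − T = 14 a. For the hanging weight (upward positive): T − 5 × 10 = 5 a.
Adding the two equations eliminates T: 57.461 = 19 a, so a = 3.0243 m/s².
Then from the hanging weight's equation, T = 5 × (10 + 3.0243) = 65.121 N.

65.12 N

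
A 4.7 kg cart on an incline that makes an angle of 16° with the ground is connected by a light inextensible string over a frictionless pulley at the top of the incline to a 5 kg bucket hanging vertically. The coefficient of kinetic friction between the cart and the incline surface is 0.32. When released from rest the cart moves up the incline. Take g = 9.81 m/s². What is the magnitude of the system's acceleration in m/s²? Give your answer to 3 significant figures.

For the cart on the incline: the weight component along the slope is m₁g sin 16° = 4.7 × 9.81 × 0.2756 = 12.707 N and the normal force is N = m₁g cos 16° = 44.321 N.
Kinetic friction opposes the cart's motion up the incline: f = μN = 0.32 × 44.321 = 14.183 N acting down the slope.
Newton's second law for the cart (up-slope positive): T − 12.707 − 14.183 = 4.7 a. For the hanging bucket (downward positive): 5 × 9.81 − T = 5 a.
Adding the two equations eliminates T: 22.160 = 9.7 a, so a = 2.2845 m/s².

2.28 m/s²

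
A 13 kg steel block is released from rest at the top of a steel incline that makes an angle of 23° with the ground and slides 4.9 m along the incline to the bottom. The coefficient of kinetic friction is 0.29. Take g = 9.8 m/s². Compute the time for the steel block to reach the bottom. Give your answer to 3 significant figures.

2.84 s

The weight component along the incline is mg sin 23° = 49.779 N and the normal force is N = mg cos 23° = 117.272 N.
Friction up the slope is f = μN = 0.29 × 117.272 = 34.009 N, so the net downslope force is 49.779 − 34.009 = 15.770 N and a = 15.770 / 13 = 1.2131 m/s².
Starting from rest, L = ½at², so t = √(2L/a) = √(2 × 4.9 / 1.2131) = 2.8423 s.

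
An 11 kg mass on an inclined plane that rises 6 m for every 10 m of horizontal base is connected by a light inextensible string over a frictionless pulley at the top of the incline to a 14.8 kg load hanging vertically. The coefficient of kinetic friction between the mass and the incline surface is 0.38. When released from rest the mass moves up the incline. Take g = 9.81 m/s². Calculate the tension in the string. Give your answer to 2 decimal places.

For the mass on the incline: the weight component along the slope is m₁g sin 30.96° = 11 × 9.81 × 0.5145 = 55.520 N and the normal force is N = m₁g cos 30.96° = 92.532 N.
Kinetic friction opposes the mass's motion up the incline: f = μN = 0.38 × 92.532 = 35.162 N acting down the slope.
Newton's second law for the mass (up-slope positive): T − 55.520 − 35.162 = 11 a. For the hanging load (downward positive): 14.8 × 9.81 − T = 14.8 a.
Adding the two equations eliminates T: 54.506 = 25.8 a, so a = 2.1126 m/s².
Then from the hanging load's equation, T = 14.8 × (9.81 − 2.1126) = 113.922 N.

113.92 N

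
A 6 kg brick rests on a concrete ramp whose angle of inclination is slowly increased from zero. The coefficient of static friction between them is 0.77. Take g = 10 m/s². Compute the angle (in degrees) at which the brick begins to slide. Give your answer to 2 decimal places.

At the threshold of sliding, static friction is at its maximum μ_s N and exactly balances the weight component along the incline: mg sin θ = μ_s mg cos θ.
Hence tan θ = μ_s = 0.77, so θ = arctan(0.77) = 37.5963°.

37.60°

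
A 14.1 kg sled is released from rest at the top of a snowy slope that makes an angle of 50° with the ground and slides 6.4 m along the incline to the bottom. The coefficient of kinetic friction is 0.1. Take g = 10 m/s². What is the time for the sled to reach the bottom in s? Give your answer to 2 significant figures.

1.4 s

The weight component along the incline is mg sin 50° = 108.012 N and the normal force is N = mg cos 50° = 90.633 N.
Friction up the slope is f = μN = 0.1 × 90.633 = 9.063 N, so the net downslope force is 108.012 − 9.063 = 98.949 N and a = 98.949 / 14.1 = 7.0177 m/s².
Starting from rest, L = ½at², so t = √(2L/a) = √(2 × 6.4 / 7.0177) = 1.3505 s.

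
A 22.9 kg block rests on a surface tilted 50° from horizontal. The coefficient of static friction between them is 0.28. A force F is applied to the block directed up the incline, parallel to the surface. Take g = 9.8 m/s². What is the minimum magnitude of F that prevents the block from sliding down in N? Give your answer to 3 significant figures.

The normal force is N = mg cos 50° = 144.254 N. With F at its minimum the block is on the verge of sliding down, so static friction is at its maximum μ_s N = 0.28 × 144.254 = 40.391 N and acts up the slope.
Equilibrium along the incline: F + μ_s N = mg sin 50°, so F = 171.916 − 40.391 = 131.525 N.

132 N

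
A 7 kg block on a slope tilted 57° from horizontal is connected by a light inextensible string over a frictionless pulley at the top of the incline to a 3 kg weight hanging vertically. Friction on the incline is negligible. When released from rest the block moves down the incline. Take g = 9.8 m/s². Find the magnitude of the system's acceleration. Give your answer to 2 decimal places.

For the block on the incline: the weight component along the slope is m₁g sin 57° = 7 × 9.8 × 0.8387 = 57.535 N and the normal force is N = m₁g cos 57° = 37.362 N.
Newton's second law for the block (down-slope positive): 57.535 − T = 7 a. For the hanging weight (upward positive): T − 3 × 9.8 = 3 a.
Adding the two equations eliminates T: 28.135 = 10 a, so a = 2.8135 m/s².

2.81 m/s²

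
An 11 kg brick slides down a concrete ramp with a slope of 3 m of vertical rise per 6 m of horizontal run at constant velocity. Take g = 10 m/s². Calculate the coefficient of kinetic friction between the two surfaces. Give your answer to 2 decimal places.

0.50

At constant velocity the net force along the incline is zero: mg sin 26.57° = μ mg cos 26.57°.
So μ = tan 26.57° = 0.4472 / 0.8944 = 0.5000.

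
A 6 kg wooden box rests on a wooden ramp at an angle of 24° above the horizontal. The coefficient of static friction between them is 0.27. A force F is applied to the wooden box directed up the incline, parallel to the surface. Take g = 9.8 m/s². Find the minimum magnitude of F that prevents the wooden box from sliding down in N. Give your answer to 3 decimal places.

The normal force is N = mg cos 24° = 53.716 N. With F at its minimum the wooden box is on the verge of sliding down, so static friction is at its maximum μ_s N = 0.27 × 53.716 = 14.503 N and acts up the slope.
Equilibrium along the incline: F + μ_s N = mg sin 24°, so F = 23.916 − 14.503 = 9.413 N.

9.413 N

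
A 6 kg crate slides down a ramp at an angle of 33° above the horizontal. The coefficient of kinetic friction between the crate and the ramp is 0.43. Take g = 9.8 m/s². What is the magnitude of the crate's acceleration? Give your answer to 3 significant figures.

1.80 m/s²

Resolving the weight along the incline: the component pulling the crate down the slope is mg sin 33° = 6 × 9.8 × 0.5446 = 32.022 N, and the normal force is N = mg cos 33° = 6 × 9.8 × 0.8387 = 49.316 N.
Kinetic friction acts up the slope with magnitude f = μN = 0.43 × 49.316 = 21.206 N.
Net force along the incline is 32.022 − 21.206 = 10.816 N, so a = 10.816 / 6 = 1.8027 m/s².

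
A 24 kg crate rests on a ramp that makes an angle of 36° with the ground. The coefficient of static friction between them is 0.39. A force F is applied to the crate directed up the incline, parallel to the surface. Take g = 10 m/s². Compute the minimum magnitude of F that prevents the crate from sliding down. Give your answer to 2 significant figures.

65 N

The normal force is N = mg cos 36° = 194.164 N. With F at its minimum the crate is on the verge of sliding down, so static friction is at its maximum μ_s N = 0.39 × 194.164 = 75.724 N and acts up the slope.
Equilibrium along the incline: F + μ_s N = mg sin 36°, so F = 141.068 − 75.724 = 65.344 N.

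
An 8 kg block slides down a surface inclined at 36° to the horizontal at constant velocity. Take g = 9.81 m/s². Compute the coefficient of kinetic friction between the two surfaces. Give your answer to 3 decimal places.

At constant velocity the net force along the incline is zero: mg sin 36° = μ mg cos 36°.
So μ = tan 36° = 0.5878 / 0.8090 = 0.7266.

0.727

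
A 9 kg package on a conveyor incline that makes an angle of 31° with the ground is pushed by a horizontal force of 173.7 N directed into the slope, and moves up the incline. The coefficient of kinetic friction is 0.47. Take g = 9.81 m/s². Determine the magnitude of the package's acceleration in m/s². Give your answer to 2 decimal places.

2.87 m/s²

The horizontal push has components F cos 31° = 173.7 × 0.8572 = 148.896 N up the incline and F sin 31° = 173.7 × 0.5150 = 89.456 N pressing into the surface.
The normal force is therefore N = mg cos 31° + F sin 31° = 75.682 + 89.456 = 165.138 N, and kinetic friction down the slope is μN = 0.47 × 165.138 = 77.615 N.
Along the incline: F cos 31° − mg sin 31° − μN = ma, so 148.896 − 45.469 − 77.615 = 9 a, giving a = 2.8680 m/s².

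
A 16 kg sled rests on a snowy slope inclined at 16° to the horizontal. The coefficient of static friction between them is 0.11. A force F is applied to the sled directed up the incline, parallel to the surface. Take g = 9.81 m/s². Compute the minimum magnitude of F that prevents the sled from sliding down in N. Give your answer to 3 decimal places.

26.667 N

The normal force is N = mg cos 16° = 150.880 N. With F at its minimum the sled is on the verge of sliding down, so static friction is at its maximum μ_s N = 0.11 × 150.880 = 16.597 N and acts up the slope.
Equilibrium along the incline: F + μ_s N = mg sin 16°, so F = 43.264 − 16.597 = 26.667 N.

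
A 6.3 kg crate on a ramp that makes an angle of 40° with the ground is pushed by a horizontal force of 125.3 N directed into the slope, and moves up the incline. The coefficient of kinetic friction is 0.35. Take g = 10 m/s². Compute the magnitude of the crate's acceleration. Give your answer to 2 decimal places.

The horizontal push has components F cos 40° = 125.3 × 0.7660 = 95.980 N up the incline and F sin 40° = 125.3 × 0.6428 = 80.543 N pressing into the surface.
The normal force is therefore N = mg cos 40° + F sin 40° = 48.258 + 80.543 = 128.801 N, and kinetic friction down the slope is μN = 0.35 × 128.801 = 45.080 N.
Along the incline: F cos 40° − mg sin 40° − μN = ma, so 95.980 − 40.496 − 45.080 = 6.3 a, giving a = 1.6514 m/s².

1.65 m/s²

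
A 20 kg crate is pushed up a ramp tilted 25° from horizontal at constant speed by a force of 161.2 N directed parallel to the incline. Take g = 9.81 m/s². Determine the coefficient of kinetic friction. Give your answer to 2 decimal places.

At constant speed ΣF = 0 along the incline. The applied 161.2 N acts up the slope; the weight component mg sin 25° = 82.918 N and kinetic friction μN both act down the slope.
So 161.2 = 82.918 + μ × 177.818, giving μ = (161.2 − 82.918) / 177.818 = 0.4402.

0.44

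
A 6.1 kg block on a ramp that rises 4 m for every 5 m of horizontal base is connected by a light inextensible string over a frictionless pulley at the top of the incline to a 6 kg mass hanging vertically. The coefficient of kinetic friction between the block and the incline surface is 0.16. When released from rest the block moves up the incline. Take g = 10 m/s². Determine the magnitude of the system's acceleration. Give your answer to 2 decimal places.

1.18 m/s²

For the block on the incline: the weight component along the slope is m₁g sin 38.66° = 6.1 × 10 × 0.6247 = 38.107 N and the normal force is N = m₁g cos 38.66° = 47.633 N.
Kinetic friction opposes the block's motion up the incline: f = μN = 0.16 × 47.633 = 7.621 N acting down the slope.
Newton's second law for the block (up-slope positive): T − 38.107 − 7.621 = 6.1 a. For the hanging mass (downward positive): 6 × 10 − T = 6 a.
Adding the two equations eliminates T: 14.272 = 12.1 a, so a = 1.1795 m/s².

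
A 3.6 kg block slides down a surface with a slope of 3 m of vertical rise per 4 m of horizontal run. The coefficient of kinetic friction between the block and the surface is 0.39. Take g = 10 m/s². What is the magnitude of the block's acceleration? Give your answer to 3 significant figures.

2.88 m/s²

Resolving the weight along the incline: the component pulling the block down the slope is mg sin 36.87° = 3.6 × 10 × 0.6000 = 21.600 N, and the normal force is N = mg cos 36.87° = 3.6 × 10 × 0.8000 = 28.800 N.
Kinetic friction acts up the slope with magnitude f = μN = 0.39 × 28.800 = 11.232 N.
Net force along the incline is 21.600 − 11.232 = 10.368 N, so a = 10.368 / 3.6 = 2.8800 m/s².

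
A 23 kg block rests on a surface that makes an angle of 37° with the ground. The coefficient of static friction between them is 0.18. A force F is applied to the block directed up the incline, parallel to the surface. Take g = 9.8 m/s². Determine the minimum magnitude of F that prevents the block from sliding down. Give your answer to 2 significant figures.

The normal force is N = mg cos 37° = 180.012 N. With F at its minimum the block is on the verge of sliding down, so static friction is at its maximum μ_s N = 0.18 × 180.012 = 32.402 N and acts up the slope.
Equilibrium along the incline: F + μ_s N = mg sin 37°, so F = 135.649 − 32.402 = 103.247 N.

100 N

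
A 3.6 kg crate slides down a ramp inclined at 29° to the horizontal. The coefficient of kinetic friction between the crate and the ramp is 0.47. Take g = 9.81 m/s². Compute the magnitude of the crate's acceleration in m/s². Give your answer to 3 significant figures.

Resolving the weight along the incline: the component pulling the crate down the slope is mg sin 29° = 3.6 × 9.81 × 0.4848 = 17.121 N, and the normal force is N = mg cos 29° = 3.6 × 9.81 × 0.8746 = 30.887 N.
Kinetic friction acts up the slope with magnitude f = μN = 0.47 × 30.887 = 14.517 N.
Net force along the incline is 17.121 − 14.517 = 2.604 N, so a = 2.604 / 3.6 = 0.7233 m/s².

0.723 m/s²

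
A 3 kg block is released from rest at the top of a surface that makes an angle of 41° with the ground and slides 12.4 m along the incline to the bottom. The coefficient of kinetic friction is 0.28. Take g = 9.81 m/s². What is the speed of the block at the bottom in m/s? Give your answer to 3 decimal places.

10.402 m/s

The weight component along the incline is mg sin 41° = 19.308 N and the normal force is N = mg cos 41° = 22.211 N.
Friction up the slope is f = μN = 0.28 × 22.211 = 6.219 N, so the net downslope force is 19.308 − 6.219 = 13.089 N and a = 13.089 / 3 = 4.3630 m/s².
Starting from rest over a distance of 12.4 m, v² = 2aL = 2 × 4.3630 × 12.4 = 108.2024, so v = 10.4020 m/s.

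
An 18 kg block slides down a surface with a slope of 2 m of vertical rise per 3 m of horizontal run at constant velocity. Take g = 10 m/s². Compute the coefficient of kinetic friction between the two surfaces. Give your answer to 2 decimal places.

0.67

At constant velocity the net force along the incline is zero: mg sin 33.69° = μ mg cos 33.69°.
So μ = tan 33.69° = 0.5547 / 0.8321 = 0.6666.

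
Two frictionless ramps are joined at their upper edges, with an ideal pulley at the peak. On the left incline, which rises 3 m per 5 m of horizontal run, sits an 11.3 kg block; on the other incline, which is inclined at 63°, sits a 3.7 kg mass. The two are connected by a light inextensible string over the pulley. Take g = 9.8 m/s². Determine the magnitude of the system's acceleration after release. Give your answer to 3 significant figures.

1.64 m/s²

Resolve each weight along its own incline: the 11.3 kg mass has component 11.3 × 9.8 × sin 30.96° = 56.975 N down its slope, and the 3.7 kg mass has 3.7 × 9.8 × sin 63° = 32.308 N down its slope.
The 11.3 kg side's 56.975 N exceeds the other side's 32.308 N, so that mass slides down and the 3.7 kg mass slides up. Taking that direction as positive, Newton's second law for the whole system gives 56.975 − 32.308 = (11.3 + 3.7) a, so a = 24.667 / 15 = 1.6445 m/s².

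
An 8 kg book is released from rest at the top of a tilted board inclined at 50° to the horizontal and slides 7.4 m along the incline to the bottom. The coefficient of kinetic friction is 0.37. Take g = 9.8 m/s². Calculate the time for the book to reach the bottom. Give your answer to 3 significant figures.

1.69 s

The weight component along the incline is mg sin 50° = 60.058 N and the normal force is N = mg cos 50° = 50.395 N.
Friction up the slope is f = μN = 0.37 × 50.395 = 18.646 N, so the net downslope force is 60.058 − 18.646 = 41.412 N and a = 41.412 / 8 = 5.1765 m/s².
Starting from rest, L = ½at², so t = √(2L/a) = √(2 × 7.4 / 5.1765) = 1.6909 s.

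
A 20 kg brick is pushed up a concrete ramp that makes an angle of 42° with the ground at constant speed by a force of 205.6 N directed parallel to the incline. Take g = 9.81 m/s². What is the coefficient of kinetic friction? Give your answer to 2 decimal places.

0.51

At constant speed ΣF = 0 along the incline. The applied 205.6 N acts up the slope; the weight component mg sin 42° = 131.283 N and kinetic friction μN both act down the slope.
So 205.6 = 131.283 + μ × 145.805, giving μ = (205.6 − 131.283) / 145.805 = 0.5097.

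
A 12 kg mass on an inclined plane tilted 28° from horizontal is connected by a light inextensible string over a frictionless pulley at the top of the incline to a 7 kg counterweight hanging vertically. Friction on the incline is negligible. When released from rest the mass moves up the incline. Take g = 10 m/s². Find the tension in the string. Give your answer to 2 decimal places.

64.97 N

For the mass on the incline: the weight component along the slope is m₁g sin 28° = 12 × 10 × 0.4695 = 56.340 N and the normal force is N = m₁g cos 28° = 105.954 N.
Newton's second law for the mass (up-slope positive): T − 56.340 = 12 a. For the hanging counterweight (downward positive): 7 × 10 − T = 7 a.
Adding the two equations eliminates T: 13.660 = 19 a, so a = 0.7189 m/s².
Then from the hanging counterweight's equation, T = 7 × (10 − 0.7189) = 64.968 N.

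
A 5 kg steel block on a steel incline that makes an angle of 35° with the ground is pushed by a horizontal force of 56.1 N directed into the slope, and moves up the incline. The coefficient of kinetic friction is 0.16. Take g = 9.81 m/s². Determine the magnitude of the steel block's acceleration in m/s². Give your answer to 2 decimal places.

The horizontal push has components F cos 35° = 56.1 × 0.8192 = 45.957 N up the incline and F sin 35° = 56.1 × 0.5736 = 32.179 N pressing into the surface.
The normal force is therefore N = mg cos 35° + F sin 35° = 40.182 + 32.179 = 72.361 N, and kinetic friction down the slope is μN = 0.16 × 72.361 = 11.578 N.
Along the incline: F cos 35° − mg sin 35° − μN = ma, so 45.957 − 28.135 − 11.578 = 5 a, giving a = 1.2488 m/s².

1.25 m/s²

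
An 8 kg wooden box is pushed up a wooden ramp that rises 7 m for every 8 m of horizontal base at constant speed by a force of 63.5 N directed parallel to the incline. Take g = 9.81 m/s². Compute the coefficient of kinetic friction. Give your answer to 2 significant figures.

At constant speed ΣF = 0 along the incline. The applied 63.5 N acts up the slope; the weight component mg sin 41.19° = 51.679 N and kinetic friction μN both act down the slope.
So 63.5 = 51.679 + μ × 59.062, giving μ = (63.5 − 51.679) / 59.062 = 0.2001.

0.20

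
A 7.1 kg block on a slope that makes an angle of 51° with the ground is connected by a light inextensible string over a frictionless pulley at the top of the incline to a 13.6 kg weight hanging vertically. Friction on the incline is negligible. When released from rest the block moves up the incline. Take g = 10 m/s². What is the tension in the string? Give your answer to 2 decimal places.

For the block on the incline: the weight component along the slope is m₁g sin 51° = 7.1 × 10 × 0.7771 = 55.174 N and the normal force is N = m₁g cos 51° = 44.682 N.
Newton's second law for the block (up-slope positive): T − 55.174 = 7.1 a. For the hanging weight (downward positive): 13.6 × 10 − T = 13.6 a.
Adding the two equations eliminates T: 80.826 = 20.7 a, so a = 3.9046 m/s².
Then from the hanging weight's equation, T = 13.6 × (10 − 3.9046) = 82.897 N.

82.90 N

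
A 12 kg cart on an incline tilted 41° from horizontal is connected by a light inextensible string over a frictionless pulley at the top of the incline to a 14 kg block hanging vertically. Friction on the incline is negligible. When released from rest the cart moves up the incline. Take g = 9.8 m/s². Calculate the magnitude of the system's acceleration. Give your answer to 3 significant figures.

For the cart on the incline: the weight component along the slope is m₁g sin 41° = 12 × 9.8 × 0.6561 = 77.157 N and the normal force is N = m₁g cos 41° = 88.754 N.
Newton's second law for the cart (up-slope positive): T − 77.157 = 12 a. For the hanging block (downward positive): 14 × 9.8 − T = 14 a.
Adding the two equations eliminates T: 60.043 = 26 a, so a = 2.3093 m/s².

2.31 m/s²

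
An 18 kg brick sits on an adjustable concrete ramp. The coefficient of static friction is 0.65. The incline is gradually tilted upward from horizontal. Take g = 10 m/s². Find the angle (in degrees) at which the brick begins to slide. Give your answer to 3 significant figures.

At the threshold of sliding, static friction is at its maximum μ_s N and exactly balances the weight component along the incline: mg sin θ = μ_s mg cos θ.
Hence tan θ = μ_s = 0.65, so θ = arctan(0.65) = 33.0239°.

33.0°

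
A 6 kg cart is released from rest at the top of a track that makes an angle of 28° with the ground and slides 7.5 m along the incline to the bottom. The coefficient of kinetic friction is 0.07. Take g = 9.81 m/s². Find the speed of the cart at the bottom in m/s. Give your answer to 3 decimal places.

7.745 m/s

The weight component along the incline is mg sin 28° = 27.633 N and the normal force is N = mg cos 28° = 51.970 N.
Friction up the slope is f = μN = 0.07 × 51.970 = 3.638 N, so the net downslope force is 27.633 − 3.638 = 23.995 N and a = 23.995 / 6 = 3.9992 m/s².
Starting from rest over a distance of 7.5 m, v² = 2aL = 2 × 3.9992 × 7.5 = 59.9880, so v = 7.7452 m/s.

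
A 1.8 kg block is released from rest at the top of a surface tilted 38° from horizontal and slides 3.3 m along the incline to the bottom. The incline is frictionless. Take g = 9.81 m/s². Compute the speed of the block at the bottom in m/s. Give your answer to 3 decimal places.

6.314 m/s

The weight component along the incline is mg sin 38° = 10.871 N and the normal force is N = mg cos 38° = 13.915 N.
With no friction, a = g sin 38° = 6.0396 m/s².
Starting from rest over a distance of 3.3 m, v² = 2aL = 2 × 6.0396 × 3.3 = 39.8614, so v = 6.3136 m/s.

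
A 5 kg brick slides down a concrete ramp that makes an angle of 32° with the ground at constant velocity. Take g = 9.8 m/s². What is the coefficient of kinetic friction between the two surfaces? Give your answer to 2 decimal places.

0.62

At constant velocity the net force along the incline is zero: mg sin 32° = μ mg cos 32°.
So μ = tan 32° = 0.5299 / 0.8480 = 0.6249.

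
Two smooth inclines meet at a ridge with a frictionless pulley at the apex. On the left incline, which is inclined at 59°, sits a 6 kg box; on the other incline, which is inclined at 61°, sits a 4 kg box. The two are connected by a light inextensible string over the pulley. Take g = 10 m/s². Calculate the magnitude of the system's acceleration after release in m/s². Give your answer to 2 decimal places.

Resolve each weight along its own incline: the 6 kg mass has component 6 × 10 × sin 59° = 51.430 N down its slope, and the 4 kg mass has 4 × 10 × sin 61° = 34.985 N down its slope.
The 6 kg side's 51.430 N exceeds the other side's 34.985 N, so that mass slides down and the 4 kg mass slides up. Taking that direction as positive, Newton's second law for the whole system gives 51.430 − 34.985 = (6 + 4) a, so a = 16.445 / 10 = 1.6445 m/s².

1.64 m/s²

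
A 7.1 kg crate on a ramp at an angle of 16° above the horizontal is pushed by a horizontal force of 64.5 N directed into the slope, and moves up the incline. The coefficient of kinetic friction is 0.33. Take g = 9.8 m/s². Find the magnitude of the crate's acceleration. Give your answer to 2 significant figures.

The horizontal push has components F cos 16° = 64.5 × 0.9613 = 62.004 N up the incline and F sin 16° = 64.5 × 0.2756 = 17.776 N pressing into the surface.
The normal force is therefore N = mg cos 16° + F sin 16° = 66.887 + 17.776 = 84.663 N, and kinetic friction down the slope is μN = 0.33 × 84.663 = 27.939 N.
Along the incline: F cos 16° − mg sin 16° − μN = ma, so 62.004 − 19.176 − 27.939 = 7.1 a, giving a = 2.0970 m/s².

2.1 m/s²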